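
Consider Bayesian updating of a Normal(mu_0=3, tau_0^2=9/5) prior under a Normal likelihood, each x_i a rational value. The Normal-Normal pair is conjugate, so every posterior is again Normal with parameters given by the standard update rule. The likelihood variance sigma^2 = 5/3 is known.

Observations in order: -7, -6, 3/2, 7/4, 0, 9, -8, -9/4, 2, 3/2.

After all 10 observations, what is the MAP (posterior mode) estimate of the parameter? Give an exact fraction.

obs 1: x=-7 → posterior Normal(-57/26, 45/52)
obs 2: x=-6 → posterior Normal(-276/79, 45/79)
obs 3: x=3/2 → posterior Normal(-471/212, 45/106)
obs 4: x=7/4 → posterior Normal(-753/532, 45/133)
obs 5: x=0 → posterior Normal(-753/640, 9/32)
obs 6: x=9 → posterior Normal(219/748, 45/187)
obs 7: x=-8 → posterior Normal(-645/856, 45/214)
obs 8: x=-9/4 → posterior Normal(-222/241, 45/241)
obs 9: x=2 → posterior Normal(-42/67, 45/268)
obs 10: x=3/2 → posterior Normal(-51/118, 9/59)

-51/118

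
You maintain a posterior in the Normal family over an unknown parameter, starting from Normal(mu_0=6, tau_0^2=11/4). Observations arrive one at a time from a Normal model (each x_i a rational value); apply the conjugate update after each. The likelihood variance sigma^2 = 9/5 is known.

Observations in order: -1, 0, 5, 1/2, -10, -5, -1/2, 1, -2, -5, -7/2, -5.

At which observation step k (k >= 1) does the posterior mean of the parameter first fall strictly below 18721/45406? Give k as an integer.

k = 5

obs 1: x=-1 → posterior Normal(23/13, 99/91)
obs 2: x=0 → posterior Normal(161/146, 99/146)
obs 3: x=5 → posterior Normal(436/201, 33/67)
obs 4: x=1/2 → posterior Normal(927/512, 99/256)
obs 5: x=-10 → posterior Normal(-173/622, 99/311)
obs 6: x=-5 → posterior Normal(-241/244, 33/122)
obs 7: x=-1/2 → posterior Normal(-389/421, 99/421)
obs 8: x=1 → posterior Normal(-167/238, 99/476)
obs 9: x=-2 → posterior Normal(-148/177, 11/59)
obs 10: x=-5 → posterior Normal(-719/586, 99/586)
obs 11: x=-7/2 → posterior Normal(-1823/1282, 99/641)
obs 12: x=-5 → posterior Normal(-791/464, 33/232)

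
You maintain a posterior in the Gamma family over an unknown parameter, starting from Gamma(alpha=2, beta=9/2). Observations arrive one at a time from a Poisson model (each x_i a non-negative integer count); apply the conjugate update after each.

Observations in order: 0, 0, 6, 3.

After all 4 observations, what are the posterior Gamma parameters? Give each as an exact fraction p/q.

obs 1: x=0 → posterior Gamma(2, 11/2)
obs 2: x=0 → posterior Gamma(2, 13/2)
obs 3: x=6 → posterior Gamma(8, 15/2)
obs 4: x=3 → posterior Gamma(11, 17/2)

alpha=11, beta=17/2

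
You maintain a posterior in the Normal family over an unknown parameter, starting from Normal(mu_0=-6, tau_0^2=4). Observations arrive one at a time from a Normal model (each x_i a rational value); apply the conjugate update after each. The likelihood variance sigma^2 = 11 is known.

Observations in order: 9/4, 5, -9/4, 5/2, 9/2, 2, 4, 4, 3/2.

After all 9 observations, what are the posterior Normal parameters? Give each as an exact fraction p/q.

mu_0=28/47, tau_0^2=44/47

obs 1: x=9/4 → posterior Normal(-19/5, 44/15)
obs 2: x=5 → posterior Normal(-37/19, 44/19)
obs 3: x=-9/4 → posterior Normal(-2, 44/23)
obs 4: x=5/2 → posterior Normal(-4/3, 44/27)
obs 5: x=9/2 → posterior Normal(-18/31, 44/31)
obs 6: x=2 → posterior Normal(-2/7, 44/35)
obs 7: x=4 → posterior Normal(2/13, 44/39)
obs 8: x=4 → posterior Normal(22/43, 44/43)
obs 9: x=3/2 → posterior Normal(28/47, 44/47)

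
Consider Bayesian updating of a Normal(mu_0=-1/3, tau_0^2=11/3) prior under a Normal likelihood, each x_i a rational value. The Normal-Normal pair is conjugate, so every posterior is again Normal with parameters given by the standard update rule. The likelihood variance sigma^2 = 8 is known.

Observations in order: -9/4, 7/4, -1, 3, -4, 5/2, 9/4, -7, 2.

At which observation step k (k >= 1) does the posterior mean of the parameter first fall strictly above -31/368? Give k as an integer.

k = 4

obs 1: x=-9/4 → posterior Normal(-131/140, 88/35)
obs 2: x=7/4 → posterior Normal(-27/92, 44/23)
obs 3: x=-1 → posterior Normal(-49/114, 88/57)
obs 4: x=3 → posterior Normal(1/8, 22/17)
obs 5: x=-4 → posterior Normal(-71/158, 88/79)
obs 6: x=5/2 → posterior Normal(-4/45, 44/45)
obs 7: x=9/4 → posterior Normal(67/404, 88/101)
obs 8: x=-7 → posterior Normal(-241/448, 11/14)
obs 9: x=2 → posterior Normal(-51/164, 88/123)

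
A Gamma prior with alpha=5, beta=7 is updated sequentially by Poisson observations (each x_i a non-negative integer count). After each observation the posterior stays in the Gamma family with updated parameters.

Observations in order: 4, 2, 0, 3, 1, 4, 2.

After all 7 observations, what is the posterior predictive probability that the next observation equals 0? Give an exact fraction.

obs 1: x=4 → posterior Gamma(9, 8)
obs 2: x=2 → posterior Gamma(11, 9)
obs 3: x=0 → posterior Gamma(11, 10)
obs 4: x=3 → posterior Gamma(14, 11)
obs 5: x=1 → posterior Gamma(15, 12)
obs 6: x=4 → posterior Gamma(19, 13)
obs 7: x=2 → posterior Gamma(21, 14)

1171355575953987221848064/4987885095119476318359375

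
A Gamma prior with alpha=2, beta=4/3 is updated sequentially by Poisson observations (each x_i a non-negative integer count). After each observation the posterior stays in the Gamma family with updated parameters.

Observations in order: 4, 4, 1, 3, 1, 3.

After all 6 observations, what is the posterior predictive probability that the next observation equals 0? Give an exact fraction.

obs 1: x=4 → posterior Gamma(6, 7/3)
obs 2: x=4 → posterior Gamma(10, 10/3)
obs 3: x=1 → posterior Gamma(11, 13/3)
obs 4: x=3 → posterior Gamma(14, 16/3)
obs 5: x=1 → posterior Gamma(15, 19/3)
obs 6: x=3 → posterior Gamma(18, 22/3)

1457498964228107529355264/14551915228366851806640625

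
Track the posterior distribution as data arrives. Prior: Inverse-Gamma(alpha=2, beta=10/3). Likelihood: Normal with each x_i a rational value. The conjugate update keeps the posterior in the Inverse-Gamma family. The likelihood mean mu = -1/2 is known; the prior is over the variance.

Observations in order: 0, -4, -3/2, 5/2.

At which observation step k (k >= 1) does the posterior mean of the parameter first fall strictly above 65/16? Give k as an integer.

k = 2

obs 1: x=0 → posterior Inverse-Gamma(5/2, 83/24)
obs 2: x=-4 → posterior Inverse-Gamma(3, 115/12)
obs 3: x=-3/2 → posterior Inverse-Gamma(7/2, 121/12)
obs 4: x=5/2 → posterior Inverse-Gamma(4, 175/12)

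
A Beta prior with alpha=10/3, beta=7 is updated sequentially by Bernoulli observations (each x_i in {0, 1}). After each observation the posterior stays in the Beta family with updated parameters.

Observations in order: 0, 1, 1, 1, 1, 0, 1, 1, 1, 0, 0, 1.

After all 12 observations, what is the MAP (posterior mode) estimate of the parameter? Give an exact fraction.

obs 1: x=0 → posterior Beta(10/3, 8)
obs 2: x=1 → posterior Beta(13/3, 8)
obs 3: x=1 → posterior Beta(16/3, 8)
obs 4: x=1 → posterior Beta(19/3, 8)
obs 5: x=1 → posterior Beta(22/3, 8)
obs 6: x=0 → posterior Beta(22/3, 9)
obs 7: x=1 → posterior Beta(25/3, 9)
obs 8: x=1 → posterior Beta(28/3, 9)
obs 9: x=1 → posterior Beta(31/3, 9)
obs 10: x=0 → posterior Beta(31/3, 10)
obs 11: x=0 → posterior Beta(31/3, 11)
obs 12: x=1 → posterior Beta(34/3, 11)

31/61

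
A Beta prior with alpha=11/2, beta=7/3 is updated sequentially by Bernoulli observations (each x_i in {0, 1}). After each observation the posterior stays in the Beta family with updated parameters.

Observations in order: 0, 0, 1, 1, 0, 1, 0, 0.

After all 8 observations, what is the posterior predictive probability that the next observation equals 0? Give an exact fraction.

obs 1: x=0 → posterior Beta(11/2, 10/3)
obs 2: x=0 → posterior Beta(11/2, 13/3)
obs 3: x=1 → posterior Beta(13/2, 13/3)
obs 4: x=1 → posterior Beta(15/2, 13/3)
obs 5: x=0 → posterior Beta(15/2, 16/3)
obs 6: x=1 → posterior Beta(17/2, 16/3)
obs 7: x=0 → posterior Beta(17/2, 19/3)
obs 8: x=0 → posterior Beta(17/2, 22/3)

44/95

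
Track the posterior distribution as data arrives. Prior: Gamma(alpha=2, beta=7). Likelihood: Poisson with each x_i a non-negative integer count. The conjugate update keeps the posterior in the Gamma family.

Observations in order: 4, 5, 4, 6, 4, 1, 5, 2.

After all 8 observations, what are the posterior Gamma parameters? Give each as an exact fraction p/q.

obs 1: x=4 → posterior Gamma(6, 8)
obs 2: x=5 → posterior Gamma(11, 9)
obs 3: x=4 → posterior Gamma(15, 10)
obs 4: x=6 → posterior Gamma(21, 11)
obs 5: x=4 → posterior Gamma(25, 12)
obs 6: x=1 → posterior Gamma(26, 13)
obs 7: x=5 → posterior Gamma(31, 14)
obs 8: x=2 → posterior Gamma(33, 15)

alpha=33, beta=15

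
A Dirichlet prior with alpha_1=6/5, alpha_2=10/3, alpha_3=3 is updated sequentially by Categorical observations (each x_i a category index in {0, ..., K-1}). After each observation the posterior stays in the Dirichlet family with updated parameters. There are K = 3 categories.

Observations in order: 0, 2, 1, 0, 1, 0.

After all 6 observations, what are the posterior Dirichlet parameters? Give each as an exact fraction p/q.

alpha_1=21/5, alpha_2=16/3, alpha_3=4

obs 1: x=0 → posterior Dirichlet(11/5, 10/3, 3)
obs 2: x=2 → posterior Dirichlet(11/5, 10/3, 4)
obs 3: x=1 → posterior Dirichlet(11/5, 13/3, 4)
obs 4: x=0 → posterior Dirichlet(16/5, 13/3, 4)
obs 5: x=1 → posterior Dirichlet(16/5, 16/3, 4)
obs 6: x=0 → posterior Dirichlet(21/5, 16/3, 4)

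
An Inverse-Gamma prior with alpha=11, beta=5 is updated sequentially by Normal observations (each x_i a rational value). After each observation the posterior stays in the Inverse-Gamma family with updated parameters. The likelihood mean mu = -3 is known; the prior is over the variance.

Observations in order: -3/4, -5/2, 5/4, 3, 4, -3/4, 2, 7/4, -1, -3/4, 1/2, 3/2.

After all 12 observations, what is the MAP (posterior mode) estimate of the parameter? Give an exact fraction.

obs 1: x=-3/4 → posterior Inverse-Gamma(23/2, 241/32)
obs 2: x=-5/2 → posterior Inverse-Gamma(12, 245/32)
obs 3: x=5/4 → posterior Inverse-Gamma(25/2, 267/16)
obs 4: x=3 → posterior Inverse-Gamma(13, 555/16)
obs 5: x=4 → posterior Inverse-Gamma(27/2, 947/16)
obs 6: x=-3/4 → posterior Inverse-Gamma(14, 1975/32)
obs 7: x=2 → posterior Inverse-Gamma(29/2, 2375/32)
obs 8: x=7/4 → posterior Inverse-Gamma(15, 171/2)
obs 9: x=-1 → posterior Inverse-Gamma(31/2, 175/2)
obs 10: x=-3/4 → posterior Inverse-Gamma(16, 2881/32)
obs 11: x=1/2 → posterior Inverse-Gamma(33/2, 3077/32)
obs 12: x=3/2 → posterior Inverse-Gamma(17, 3401/32)

3401/576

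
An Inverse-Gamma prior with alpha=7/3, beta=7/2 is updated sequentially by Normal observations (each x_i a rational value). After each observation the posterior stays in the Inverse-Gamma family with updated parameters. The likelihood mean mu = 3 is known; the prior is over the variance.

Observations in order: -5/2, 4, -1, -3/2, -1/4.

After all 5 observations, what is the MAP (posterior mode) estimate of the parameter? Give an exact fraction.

obs 1: x=-5/2 → posterior Inverse-Gamma(17/6, 149/8)
obs 2: x=4 → posterior Inverse-Gamma(10/3, 153/8)
obs 3: x=-1 → posterior Inverse-Gamma(23/6, 217/8)
obs 4: x=-3/2 → posterior Inverse-Gamma(13/3, 149/4)
obs 5: x=-1/4 → posterior Inverse-Gamma(29/6, 1361/32)

4083/560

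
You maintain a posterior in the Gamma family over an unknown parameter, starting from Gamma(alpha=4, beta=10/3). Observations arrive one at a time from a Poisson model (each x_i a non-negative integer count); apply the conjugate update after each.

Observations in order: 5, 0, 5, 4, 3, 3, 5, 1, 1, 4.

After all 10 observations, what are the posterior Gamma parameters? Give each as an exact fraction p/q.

obs 1: x=5 → posterior Gamma(9, 13/3)
obs 2: x=0 → posterior Gamma(9, 16/3)
obs 3: x=5 → posterior Gamma(14, 19/3)
obs 4: x=4 → posterior Gamma(18, 22/3)
obs 5: x=3 → posterior Gamma(21, 25/3)
obs 6: x=3 → posterior Gamma(24, 28/3)
obs 7: x=5 → posterior Gamma(29, 31/3)
obs 8: x=1 → posterior Gamma(30, 34/3)
obs 9: x=1 → posterior Gamma(31, 37/3)
obs 10: x=4 → posterior Gamma(35, 40/3)

alpha=35, beta=40/3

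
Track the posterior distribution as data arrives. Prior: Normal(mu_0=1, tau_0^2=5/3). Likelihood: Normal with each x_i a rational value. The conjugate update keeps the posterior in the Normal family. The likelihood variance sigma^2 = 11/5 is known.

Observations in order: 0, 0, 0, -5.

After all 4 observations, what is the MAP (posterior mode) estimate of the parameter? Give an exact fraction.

obs 1: x=0 → posterior Normal(33/58, 55/58)
obs 2: x=0 → posterior Normal(33/83, 55/83)
obs 3: x=0 → posterior Normal(11/36, 55/108)
obs 4: x=-5 → posterior Normal(-92/133, 55/133)

-92/133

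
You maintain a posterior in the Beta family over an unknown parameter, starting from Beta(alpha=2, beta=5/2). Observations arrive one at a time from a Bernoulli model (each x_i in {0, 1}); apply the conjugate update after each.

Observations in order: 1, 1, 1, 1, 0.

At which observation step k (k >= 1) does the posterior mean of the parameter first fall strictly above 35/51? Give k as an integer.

k = 4

obs 1: x=1 → posterior Beta(3, 5/2)
obs 2: x=1 → posterior Beta(4, 5/2)
obs 3: x=1 → posterior Beta(5, 5/2)
obs 4: x=1 → posterior Beta(6, 5/2)
obs 5: x=0 → posterior Beta(6, 7/2)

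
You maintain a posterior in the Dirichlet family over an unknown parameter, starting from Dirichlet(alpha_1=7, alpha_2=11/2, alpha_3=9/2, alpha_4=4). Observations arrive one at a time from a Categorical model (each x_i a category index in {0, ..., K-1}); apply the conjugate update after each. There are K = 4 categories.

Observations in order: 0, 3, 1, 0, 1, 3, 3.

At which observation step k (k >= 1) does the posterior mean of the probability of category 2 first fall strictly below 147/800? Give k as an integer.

k = 4

obs 1: x=0 → posterior Dirichlet(8, 11/2, 9/2, 4)
obs 2: x=3 → posterior Dirichlet(8, 11/2, 9/2, 5)
obs 3: x=1 → posterior Dirichlet(8, 13/2, 9/2, 5)
obs 4: x=0 → posterior Dirichlet(9, 13/2, 9/2, 5)
obs 5: x=1 → posterior Dirichlet(9, 15/2, 9/2, 5)
obs 6: x=3 → posterior Dirichlet(9, 15/2, 9/2, 6)
obs 7: x=3 → posterior Dirichlet(9, 15/2, 9/2, 7)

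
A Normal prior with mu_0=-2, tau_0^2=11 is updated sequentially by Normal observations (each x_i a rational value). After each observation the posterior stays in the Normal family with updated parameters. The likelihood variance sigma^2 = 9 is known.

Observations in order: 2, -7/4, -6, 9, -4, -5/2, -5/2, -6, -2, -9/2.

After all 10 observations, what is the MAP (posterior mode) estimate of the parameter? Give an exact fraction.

-125/68

obs 1: x=2 → posterior Normal(1/5, 99/20)
obs 2: x=-7/4 → posterior Normal(-61/124, 99/31)
obs 3: x=-6 → posterior Normal(-325/168, 33/14)
obs 4: x=9 → posterior Normal(71/212, 99/53)
obs 5: x=-4 → posterior Normal(-105/256, 99/64)
obs 6: x=-5/2 → posterior Normal(-43/60, 33/25)
obs 7: x=-5/2 → posterior Normal(-325/344, 99/86)
obs 8: x=-6 → posterior Normal(-589/388, 99/97)
obs 9: x=-2 → posterior Normal(-677/432, 11/12)
obs 10: x=-9/2 → posterior Normal(-125/68, 99/119)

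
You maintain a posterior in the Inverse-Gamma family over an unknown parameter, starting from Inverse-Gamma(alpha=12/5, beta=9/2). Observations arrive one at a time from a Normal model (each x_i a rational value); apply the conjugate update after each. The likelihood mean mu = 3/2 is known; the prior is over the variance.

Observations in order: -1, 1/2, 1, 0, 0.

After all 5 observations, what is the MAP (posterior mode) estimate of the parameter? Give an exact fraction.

obs 1: x=-1 → posterior Inverse-Gamma(29/10, 61/8)
obs 2: x=1/2 → posterior Inverse-Gamma(17/5, 65/8)
obs 3: x=1 → posterior Inverse-Gamma(39/10, 33/4)
obs 4: x=0 → posterior Inverse-Gamma(22/5, 75/8)
obs 5: x=0 → posterior Inverse-Gamma(49/10, 21/2)

105/59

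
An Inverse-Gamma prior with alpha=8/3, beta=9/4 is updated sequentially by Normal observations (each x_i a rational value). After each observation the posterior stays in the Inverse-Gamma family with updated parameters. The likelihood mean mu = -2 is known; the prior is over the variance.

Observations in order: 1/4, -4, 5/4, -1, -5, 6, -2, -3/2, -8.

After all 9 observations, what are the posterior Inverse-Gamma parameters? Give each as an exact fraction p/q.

obs 1: x=1/4 → posterior Inverse-Gamma(19/6, 153/32)
obs 2: x=-4 → posterior Inverse-Gamma(11/3, 217/32)
obs 3: x=5/4 → posterior Inverse-Gamma(25/6, 193/16)
obs 4: x=-1 → posterior Inverse-Gamma(14/3, 201/16)
obs 5: x=-5 → posterior Inverse-Gamma(31/6, 273/16)
obs 6: x=6 → posterior Inverse-Gamma(17/3, 785/16)
obs 7: x=-2 → posterior Inverse-Gamma(37/6, 785/16)
obs 8: x=-3/2 → posterior Inverse-Gamma(20/3, 787/16)
obs 9: x=-8 → posterior Inverse-Gamma(43/6, 1075/16)

alpha=43/6, beta=1075/16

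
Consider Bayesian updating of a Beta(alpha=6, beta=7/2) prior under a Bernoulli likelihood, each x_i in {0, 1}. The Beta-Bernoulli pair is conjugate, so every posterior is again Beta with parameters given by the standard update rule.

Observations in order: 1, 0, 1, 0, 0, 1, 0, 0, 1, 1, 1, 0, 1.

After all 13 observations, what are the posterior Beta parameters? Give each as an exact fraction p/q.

alpha=13, beta=19/2

obs 1: x=1 → posterior Beta(7, 7/2)
obs 2: x=0 → posterior Beta(7, 9/2)
obs 3: x=1 → posterior Beta(8, 9/2)
obs 4: x=0 → posterior Beta(8, 11/2)
obs 5: x=0 → posterior Beta(8, 13/2)
obs 6: x=1 → posterior Beta(9, 13/2)
obs 7: x=0 → posterior Beta(9, 15/2)
obs 8: x=0 → posterior Beta(9, 17/2)
obs 9: x=1 → posterior Beta(10, 17/2)
obs 10: x=1 → posterior Beta(11, 17/2)
obs 11: x=1 → posterior Beta(12, 17/2)
obs 12: x=0 → posterior Beta(12, 19/2)
obs 13: x=1 → posterior Beta(13, 19/2)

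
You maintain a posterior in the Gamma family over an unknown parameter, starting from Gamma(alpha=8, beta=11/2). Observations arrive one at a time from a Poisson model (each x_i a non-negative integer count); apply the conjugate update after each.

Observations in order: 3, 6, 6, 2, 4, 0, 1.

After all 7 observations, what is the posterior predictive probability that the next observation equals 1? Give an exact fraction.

17347234759768070944119244813919067382812500/78551672112789411833022577315290546060373041

obs 1: x=3 → posterior Gamma(11, 13/2)
obs 2: x=6 → posterior Gamma(17, 15/2)
obs 3: x=6 → posterior Gamma(23, 17/2)
obs 4: x=2 → posterior Gamma(25, 19/2)
obs 5: x=4 → posterior Gamma(29, 21/2)
obs 6: x=0 → posterior Gamma(29, 23/2)
obs 7: x=1 → posterior Gamma(30, 25/2)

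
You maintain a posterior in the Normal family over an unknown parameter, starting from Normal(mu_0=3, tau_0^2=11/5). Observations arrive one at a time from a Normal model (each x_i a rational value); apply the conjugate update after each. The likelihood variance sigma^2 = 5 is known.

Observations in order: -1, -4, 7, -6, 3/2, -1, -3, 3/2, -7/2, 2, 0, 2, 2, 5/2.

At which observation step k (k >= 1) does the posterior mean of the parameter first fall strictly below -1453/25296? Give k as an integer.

obs 1: x=-1 → posterior Normal(16/9, 55/36)
obs 2: x=-4 → posterior Normal(20/47, 55/47)
obs 3: x=7 → posterior Normal(97/58, 55/58)
obs 4: x=-6 → posterior Normal(31/69, 55/69)
obs 5: x=3/2 → posterior Normal(19/32, 11/16)
obs 6: x=-1 → posterior Normal(73/182, 55/91)
obs 7: x=-3 → posterior Normal(7/204, 55/102)
obs 8: x=3/2 → posterior Normal(20/113, 55/113)
obs 9: x=-7/2 → posterior Normal(-37/248, 55/124)
obs 10: x=2 → posterior Normal(7/270, 11/27)
obs 11: x=0 → posterior Normal(7/292, 55/146)
obs 12: x=2 → posterior Normal(51/314, 55/157)
obs 13: x=2 → posterior Normal(95/336, 55/168)
obs 14: x=5/2 → posterior Normal(75/179, 55/179)

k = 9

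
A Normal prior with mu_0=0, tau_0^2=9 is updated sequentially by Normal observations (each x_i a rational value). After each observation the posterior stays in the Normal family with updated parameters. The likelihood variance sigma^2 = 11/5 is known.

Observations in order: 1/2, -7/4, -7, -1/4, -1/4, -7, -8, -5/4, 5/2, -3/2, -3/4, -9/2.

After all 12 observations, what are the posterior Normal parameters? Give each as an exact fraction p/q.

mu_0=-5265/2204, tau_0^2=99/551

obs 1: x=1/2 → posterior Normal(45/112, 99/56)
obs 2: x=-7/4 → posterior Normal(-225/404, 99/101)
obs 3: x=-7 → posterior Normal(-1485/584, 99/146)
obs 4: x=-1/4 → posterior Normal(-765/382, 99/191)
obs 5: x=-1/4 → posterior Normal(-1575/944, 99/236)
obs 6: x=-7 → posterior Normal(-2835/1124, 99/281)
obs 7: x=-8 → posterior Normal(-4275/1304, 99/326)
obs 8: x=-5/4 → posterior Normal(-1125/371, 99/371)
obs 9: x=5/2 → posterior Normal(-2025/832, 99/416)
obs 10: x=-3/2 → posterior Normal(-1080/461, 99/461)
obs 11: x=-3/4 → posterior Normal(-405/184, 9/46)
obs 12: x=-9/2 → posterior Normal(-5265/2204, 99/551)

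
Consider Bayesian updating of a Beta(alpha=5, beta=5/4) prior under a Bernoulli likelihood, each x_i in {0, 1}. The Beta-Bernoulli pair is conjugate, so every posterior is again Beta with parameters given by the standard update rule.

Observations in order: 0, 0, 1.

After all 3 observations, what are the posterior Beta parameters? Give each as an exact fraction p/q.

obs 1: x=0 → posterior Beta(5, 9/4)
obs 2: x=0 → posterior Beta(5, 13/4)
obs 3: x=1 → posterior Beta(6, 13/4)

alpha=6, beta=13/4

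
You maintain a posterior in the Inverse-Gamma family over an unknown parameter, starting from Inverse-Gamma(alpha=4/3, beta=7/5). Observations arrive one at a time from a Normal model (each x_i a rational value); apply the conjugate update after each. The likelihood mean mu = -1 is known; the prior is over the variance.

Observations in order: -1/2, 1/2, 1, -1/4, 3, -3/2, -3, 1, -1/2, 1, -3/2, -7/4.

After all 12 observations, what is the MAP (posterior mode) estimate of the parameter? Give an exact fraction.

4701/2000

obs 1: x=-1/2 → posterior Inverse-Gamma(11/6, 61/40)
obs 2: x=1/2 → posterior Inverse-Gamma(7/3, 53/20)
obs 3: x=1 → posterior Inverse-Gamma(17/6, 93/20)
obs 4: x=-1/4 → posterior Inverse-Gamma(10/3, 789/160)
obs 5: x=3 → posterior Inverse-Gamma(23/6, 2069/160)
obs 6: x=-3/2 → posterior Inverse-Gamma(13/3, 2089/160)
obs 7: x=-3 → posterior Inverse-Gamma(29/6, 2409/160)
obs 8: x=1 → posterior Inverse-Gamma(16/3, 2729/160)
obs 9: x=-1/2 → posterior Inverse-Gamma(35/6, 2749/160)
obs 10: x=1 → posterior Inverse-Gamma(19/3, 3069/160)
obs 11: x=-3/2 → posterior Inverse-Gamma(41/6, 3089/160)
obs 12: x=-7/4 → posterior Inverse-Gamma(22/3, 1567/80)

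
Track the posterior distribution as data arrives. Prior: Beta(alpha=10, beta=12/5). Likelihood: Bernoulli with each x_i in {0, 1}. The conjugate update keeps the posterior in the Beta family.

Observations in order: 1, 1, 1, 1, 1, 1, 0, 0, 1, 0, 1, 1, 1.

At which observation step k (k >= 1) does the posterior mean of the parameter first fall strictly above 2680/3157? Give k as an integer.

obs 1: x=1 → posterior Beta(11, 12/5)
obs 2: x=1 → posterior Beta(12, 12/5)
obs 3: x=1 → posterior Beta(13, 12/5)
obs 4: x=1 → posterior Beta(14, 12/5)
obs 5: x=1 → posterior Beta(15, 12/5)
obs 6: x=1 → posterior Beta(16, 12/5)
obs 7: x=0 → posterior Beta(16, 17/5)
obs 8: x=0 → posterior Beta(16, 22/5)
obs 9: x=1 → posterior Beta(17, 22/5)
obs 10: x=0 → posterior Beta(17, 27/5)
obs 11: x=1 → posterior Beta(18, 27/5)
obs 12: x=1 → posterior Beta(19, 27/5)
obs 13: x=1 → posterior Beta(20, 27/5)

k = 4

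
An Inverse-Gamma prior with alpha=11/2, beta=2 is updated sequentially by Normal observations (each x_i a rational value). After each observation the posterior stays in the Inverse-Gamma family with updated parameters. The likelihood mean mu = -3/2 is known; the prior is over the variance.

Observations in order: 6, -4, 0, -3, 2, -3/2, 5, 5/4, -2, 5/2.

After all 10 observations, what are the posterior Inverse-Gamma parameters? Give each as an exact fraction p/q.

alpha=21/2, beta=2389/32

obs 1: x=6 → posterior Inverse-Gamma(6, 241/8)
obs 2: x=-4 → posterior Inverse-Gamma(13/2, 133/4)
obs 3: x=0 → posterior Inverse-Gamma(7, 275/8)
obs 4: x=-3 → posterior Inverse-Gamma(15/2, 71/2)
obs 5: x=2 → posterior Inverse-Gamma(8, 333/8)
obs 6: x=-3/2 → posterior Inverse-Gamma(17/2, 333/8)
obs 7: x=5 → posterior Inverse-Gamma(9, 251/4)
obs 8: x=5/4 → posterior Inverse-Gamma(19/2, 2129/32)
obs 9: x=-2 → posterior Inverse-Gamma(10, 2133/32)
obs 10: x=5/2 → posterior Inverse-Gamma(21/2, 2389/32)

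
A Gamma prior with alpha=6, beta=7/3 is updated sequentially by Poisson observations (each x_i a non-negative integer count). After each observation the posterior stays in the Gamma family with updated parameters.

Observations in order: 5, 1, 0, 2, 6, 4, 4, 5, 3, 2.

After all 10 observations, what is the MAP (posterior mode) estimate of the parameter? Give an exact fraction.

obs 1: x=5 → posterior Gamma(11, 10/3)
obs 2: x=1 → posterior Gamma(12, 13/3)
obs 3: x=0 → posterior Gamma(12, 16/3)
obs 4: x=2 → posterior Gamma(14, 19/3)
obs 5: x=6 → posterior Gamma(20, 22/3)
obs 6: x=4 → posterior Gamma(24, 25/3)
obs 7: x=4 → posterior Gamma(28, 28/3)
obs 8: x=5 → posterior Gamma(33, 31/3)
obs 9: x=3 → posterior Gamma(36, 34/3)
obs 10: x=2 → posterior Gamma(38, 37/3)

3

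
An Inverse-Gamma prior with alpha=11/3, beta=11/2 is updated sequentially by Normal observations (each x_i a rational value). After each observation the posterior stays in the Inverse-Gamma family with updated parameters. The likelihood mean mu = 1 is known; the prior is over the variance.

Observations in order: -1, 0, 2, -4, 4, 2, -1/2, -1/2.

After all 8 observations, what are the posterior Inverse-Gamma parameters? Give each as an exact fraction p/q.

obs 1: x=-1 → posterior Inverse-Gamma(25/6, 15/2)
obs 2: x=0 → posterior Inverse-Gamma(14/3, 8)
obs 3: x=2 → posterior Inverse-Gamma(31/6, 17/2)
obs 4: x=-4 → posterior Inverse-Gamma(17/3, 21)
obs 5: x=4 → posterior Inverse-Gamma(37/6, 51/2)
obs 6: x=2 → posterior Inverse-Gamma(20/3, 26)
obs 7: x=-1/2 → posterior Inverse-Gamma(43/6, 217/8)
obs 8: x=-1/2 → posterior Inverse-Gamma(23/3, 113/4)

alpha=23/3, beta=113/4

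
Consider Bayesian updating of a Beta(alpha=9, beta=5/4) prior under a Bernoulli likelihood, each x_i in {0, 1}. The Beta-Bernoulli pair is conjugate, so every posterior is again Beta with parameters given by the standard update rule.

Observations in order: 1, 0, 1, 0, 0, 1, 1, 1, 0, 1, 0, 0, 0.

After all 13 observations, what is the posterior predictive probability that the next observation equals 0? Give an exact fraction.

11/31

obs 1: x=1 → posterior Beta(10, 5/4)
obs 2: x=0 → posterior Beta(10, 9/4)
obs 3: x=1 → posterior Beta(11, 9/4)
obs 4: x=0 → posterior Beta(11, 13/4)
obs 5: x=0 → posterior Beta(11, 17/4)
obs 6: x=1 → posterior Beta(12, 17/4)
obs 7: x=1 → posterior Beta(13, 17/4)
obs 8: x=1 → posterior Beta(14, 17/4)
obs 9: x=0 → posterior Beta(14, 21/4)
obs 10: x=1 → posterior Beta(15, 21/4)
obs 11: x=0 → posterior Beta(15, 25/4)
obs 12: x=0 → posterior Beta(15, 29/4)
obs 13: x=0 → posterior Beta(15, 33/4)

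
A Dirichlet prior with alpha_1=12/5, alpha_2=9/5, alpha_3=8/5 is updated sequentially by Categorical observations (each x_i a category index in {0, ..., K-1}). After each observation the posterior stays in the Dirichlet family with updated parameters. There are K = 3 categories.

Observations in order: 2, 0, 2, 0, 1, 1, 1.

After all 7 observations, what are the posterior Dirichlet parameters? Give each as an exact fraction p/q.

alpha_1=22/5, alpha_2=24/5, alpha_3=18/5

obs 1: x=2 → posterior Dirichlet(12/5, 9/5, 13/5)
obs 2: x=0 → posterior Dirichlet(17/5, 9/5, 13/5)
obs 3: x=2 → posterior Dirichlet(17/5, 9/5, 18/5)
obs 4: x=0 → posterior Dirichlet(22/5, 9/5, 18/5)
obs 5: x=1 → posterior Dirichlet(22/5, 14/5, 18/5)
obs 6: x=1 → posterior Dirichlet(22/5, 19/5, 18/5)
obs 7: x=1 → posterior Dirichlet(22/5, 24/5, 18/5)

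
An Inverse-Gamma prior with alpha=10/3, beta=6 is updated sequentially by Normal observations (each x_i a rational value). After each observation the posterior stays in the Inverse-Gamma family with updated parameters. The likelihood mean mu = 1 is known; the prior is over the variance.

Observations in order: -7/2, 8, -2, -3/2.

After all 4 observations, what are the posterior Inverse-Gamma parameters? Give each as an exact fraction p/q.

alpha=16/3, beta=193/4

obs 1: x=-7/2 → posterior Inverse-Gamma(23/6, 129/8)
obs 2: x=8 → posterior Inverse-Gamma(13/3, 325/8)
obs 3: x=-2 → posterior Inverse-Gamma(29/6, 361/8)
obs 4: x=-3/2 → posterior Inverse-Gamma(16/3, 193/4)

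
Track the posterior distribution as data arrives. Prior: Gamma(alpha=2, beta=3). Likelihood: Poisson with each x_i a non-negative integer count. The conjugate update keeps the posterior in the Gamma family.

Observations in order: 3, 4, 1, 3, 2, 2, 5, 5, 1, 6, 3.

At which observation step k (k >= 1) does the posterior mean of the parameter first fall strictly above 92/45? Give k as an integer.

obs 1: x=3 → posterior Gamma(5, 4)
obs 2: x=4 → posterior Gamma(9, 5)
obs 3: x=1 → posterior Gamma(10, 6)
obs 4: x=3 → posterior Gamma(13, 7)
obs 5: x=2 → posterior Gamma(15, 8)
obs 6: x=2 → posterior Gamma(17, 9)
obs 7: x=5 → posterior Gamma(22, 10)
obs 8: x=5 → posterior Gamma(27, 11)
obs 9: x=1 → posterior Gamma(28, 12)
obs 10: x=6 → posterior Gamma(34, 13)
obs 11: x=3 → posterior Gamma(37, 14)

k = 7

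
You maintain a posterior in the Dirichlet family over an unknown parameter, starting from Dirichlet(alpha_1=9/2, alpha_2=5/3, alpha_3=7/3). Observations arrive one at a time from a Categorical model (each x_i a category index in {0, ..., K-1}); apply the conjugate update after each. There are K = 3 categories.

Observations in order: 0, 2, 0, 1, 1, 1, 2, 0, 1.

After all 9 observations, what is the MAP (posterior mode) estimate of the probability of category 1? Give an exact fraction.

28/87

obs 1: x=0 → posterior Dirichlet(11/2, 5/3, 7/3)
obs 2: x=2 → posterior Dirichlet(11/2, 5/3, 10/3)
obs 3: x=0 → posterior Dirichlet(13/2, 5/3, 10/3)
obs 4: x=1 → posterior Dirichlet(13/2, 8/3, 10/3)
obs 5: x=1 → posterior Dirichlet(13/2, 11/3, 10/3)
obs 6: x=1 → posterior Dirichlet(13/2, 14/3, 10/3)
obs 7: x=2 → posterior Dirichlet(13/2, 14/3, 13/3)
obs 8: x=0 → posterior Dirichlet(15/2, 14/3, 13/3)
obs 9: x=1 → posterior Dirichlet(15/2, 17/3, 13/3)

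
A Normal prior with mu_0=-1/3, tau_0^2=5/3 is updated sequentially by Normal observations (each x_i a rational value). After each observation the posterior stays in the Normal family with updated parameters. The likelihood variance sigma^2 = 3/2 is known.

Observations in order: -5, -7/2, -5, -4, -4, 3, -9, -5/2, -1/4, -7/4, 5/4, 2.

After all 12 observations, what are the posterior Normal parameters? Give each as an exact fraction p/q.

mu_0=-581/258, tau_0^2=5/43

obs 1: x=-5 → posterior Normal(-53/19, 15/19)
obs 2: x=-7/2 → posterior Normal(-88/29, 15/29)
obs 3: x=-5 → posterior Normal(-46/13, 5/13)
obs 4: x=-4 → posterior Normal(-178/49, 15/49)
obs 5: x=-4 → posterior Normal(-218/59, 15/59)
obs 6: x=3 → posterior Normal(-188/69, 5/23)
obs 7: x=-9 → posterior Normal(-278/79, 15/79)
obs 8: x=-5/2 → posterior Normal(-303/89, 15/89)
obs 9: x=-1/4 → posterior Normal(-611/198, 5/33)
obs 10: x=-7/4 → posterior Normal(-323/109, 15/109)
obs 11: x=5/4 → posterior Normal(-621/238, 15/119)
obs 12: x=2 → posterior Normal(-581/258, 5/43)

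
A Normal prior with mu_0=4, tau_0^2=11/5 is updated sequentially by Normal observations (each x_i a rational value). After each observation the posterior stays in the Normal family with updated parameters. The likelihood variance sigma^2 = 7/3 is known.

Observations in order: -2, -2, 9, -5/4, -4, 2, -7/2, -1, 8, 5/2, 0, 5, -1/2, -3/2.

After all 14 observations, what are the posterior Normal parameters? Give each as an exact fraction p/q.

obs 1: x=-2 → posterior Normal(37/34, 77/68)
obs 2: x=-2 → posterior Normal(8/101, 77/101)
obs 3: x=9 → posterior Normal(305/134, 77/134)
obs 4: x=-5/4 → posterior Normal(1055/668, 77/167)
obs 5: x=-4 → posterior Normal(527/800, 77/200)
obs 6: x=2 → posterior Normal(791/932, 77/233)
obs 7: x=-7/2 → posterior Normal(47/152, 11/38)
obs 8: x=-1 → posterior Normal(197/1196, 77/299)
obs 9: x=8 → posterior Normal(1253/1328, 77/332)
obs 10: x=5/2 → posterior Normal(1583/1460, 77/365)
obs 11: x=0 → posterior Normal(1583/1592, 77/398)
obs 12: x=5 → posterior Normal(2243/1724, 77/431)
obs 13: x=-1/2 → posterior Normal(2177/1856, 77/464)
obs 14: x=-3/2 → posterior Normal(1979/1988, 11/71)

mu_0=1979/1988, tau_0^2=11/71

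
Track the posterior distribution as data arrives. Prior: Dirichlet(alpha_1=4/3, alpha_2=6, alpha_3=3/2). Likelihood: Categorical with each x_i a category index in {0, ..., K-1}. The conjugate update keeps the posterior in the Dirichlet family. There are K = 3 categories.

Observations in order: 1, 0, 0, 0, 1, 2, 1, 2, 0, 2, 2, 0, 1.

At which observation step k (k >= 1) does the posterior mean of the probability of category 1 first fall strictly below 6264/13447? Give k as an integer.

k = 11

obs 1: x=1 → posterior Dirichlet(4/3, 7, 3/2)
obs 2: x=0 → posterior Dirichlet(7/3, 7, 3/2)
obs 3: x=0 → posterior Dirichlet(10/3, 7, 3/2)
obs 4: x=0 → posterior Dirichlet(13/3, 7, 3/2)
obs 5: x=1 → posterior Dirichlet(13/3, 8, 3/2)
obs 6: x=2 → posterior Dirichlet(13/3, 8, 5/2)
obs 7: x=1 → posterior Dirichlet(13/3, 9, 5/2)
obs 8: x=2 → posterior Dirichlet(13/3, 9, 7/2)
obs 9: x=0 → posterior Dirichlet(16/3, 9, 7/2)
obs 10: x=2 → posterior Dirichlet(16/3, 9, 9/2)
obs 11: x=2 → posterior Dirichlet(16/3, 9, 11/2)
obs 12: x=0 → posterior Dirichlet(19/3, 9, 11/2)
obs 13: x=1 → posterior Dirichlet(19/3, 10, 11/2)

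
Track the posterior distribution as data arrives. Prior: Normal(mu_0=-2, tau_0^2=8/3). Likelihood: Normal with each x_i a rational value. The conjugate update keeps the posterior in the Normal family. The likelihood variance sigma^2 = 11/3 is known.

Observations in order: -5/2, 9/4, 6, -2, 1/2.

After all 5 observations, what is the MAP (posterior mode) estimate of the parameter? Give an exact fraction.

4/17

obs 1: x=-5/2 → posterior Normal(-42/19, 88/57)
obs 2: x=9/4 → posterior Normal(-8/9, 88/81)
obs 3: x=6 → posterior Normal(24/35, 88/105)
obs 4: x=-2 → posterior Normal(8/43, 88/129)
obs 5: x=1/2 → posterior Normal(4/17, 88/153)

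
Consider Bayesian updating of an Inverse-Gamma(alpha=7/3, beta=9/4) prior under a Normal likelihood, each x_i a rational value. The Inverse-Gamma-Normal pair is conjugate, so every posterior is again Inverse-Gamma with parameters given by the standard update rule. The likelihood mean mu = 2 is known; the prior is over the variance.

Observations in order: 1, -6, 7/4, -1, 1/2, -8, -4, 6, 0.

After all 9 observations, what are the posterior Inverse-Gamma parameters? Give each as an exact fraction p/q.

alpha=41/6, beta=3789/32

obs 1: x=1 → posterior Inverse-Gamma(17/6, 11/4)
obs 2: x=-6 → posterior Inverse-Gamma(10/3, 139/4)
obs 3: x=7/4 → posterior Inverse-Gamma(23/6, 1113/32)
obs 4: x=-1 → posterior Inverse-Gamma(13/3, 1257/32)
obs 5: x=1/2 → posterior Inverse-Gamma(29/6, 1293/32)
obs 6: x=-8 → posterior Inverse-Gamma(16/3, 2893/32)
obs 7: x=-4 → posterior Inverse-Gamma(35/6, 3469/32)
obs 8: x=6 → posterior Inverse-Gamma(19/3, 3725/32)
obs 9: x=0 → posterior Inverse-Gamma(41/6, 3789/32)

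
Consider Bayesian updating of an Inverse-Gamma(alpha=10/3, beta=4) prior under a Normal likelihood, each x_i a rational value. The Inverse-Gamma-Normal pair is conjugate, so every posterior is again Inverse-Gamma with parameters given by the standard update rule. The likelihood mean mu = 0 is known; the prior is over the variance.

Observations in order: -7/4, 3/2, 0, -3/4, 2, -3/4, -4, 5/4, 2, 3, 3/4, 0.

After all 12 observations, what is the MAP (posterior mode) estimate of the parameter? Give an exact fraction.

2379/992

obs 1: x=-7/4 → posterior Inverse-Gamma(23/6, 177/32)
obs 2: x=3/2 → posterior Inverse-Gamma(13/3, 213/32)
obs 3: x=0 → posterior Inverse-Gamma(29/6, 213/32)
obs 4: x=-3/4 → posterior Inverse-Gamma(16/3, 111/16)
obs 5: x=2 → posterior Inverse-Gamma(35/6, 143/16)
obs 6: x=-3/4 → posterior Inverse-Gamma(19/3, 295/32)
obs 7: x=-4 → posterior Inverse-Gamma(41/6, 551/32)
obs 8: x=5/4 → posterior Inverse-Gamma(22/3, 18)
obs 9: x=2 → posterior Inverse-Gamma(47/6, 20)
obs 10: x=3 → posterior Inverse-Gamma(25/3, 49/2)
obs 11: x=3/4 → posterior Inverse-Gamma(53/6, 793/32)
obs 12: x=0 → posterior Inverse-Gamma(28/3, 793/32)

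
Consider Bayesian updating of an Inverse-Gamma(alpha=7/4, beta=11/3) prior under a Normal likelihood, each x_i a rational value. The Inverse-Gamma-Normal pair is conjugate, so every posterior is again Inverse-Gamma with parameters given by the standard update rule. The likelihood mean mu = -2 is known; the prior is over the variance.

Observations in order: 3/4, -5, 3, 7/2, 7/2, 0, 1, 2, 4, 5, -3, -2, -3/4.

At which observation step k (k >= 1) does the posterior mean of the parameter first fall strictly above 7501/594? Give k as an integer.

k = 4

obs 1: x=3/4 → posterior Inverse-Gamma(9/4, 715/96)
obs 2: x=-5 → posterior Inverse-Gamma(11/4, 1147/96)
obs 3: x=3 → posterior Inverse-Gamma(13/4, 2347/96)
obs 4: x=7/2 → posterior Inverse-Gamma(15/4, 3799/96)
obs 5: x=7/2 → posterior Inverse-Gamma(17/4, 5251/96)
obs 6: x=0 → posterior Inverse-Gamma(19/4, 5443/96)
obs 7: x=1 → posterior Inverse-Gamma(21/4, 5875/96)
obs 8: x=2 → posterior Inverse-Gamma(23/4, 6643/96)
obs 9: x=4 → posterior Inverse-Gamma(25/4, 8371/96)
obs 10: x=5 → posterior Inverse-Gamma(27/4, 10723/96)
obs 11: x=-3 → posterior Inverse-Gamma(29/4, 10771/96)
obs 12: x=-2 → posterior Inverse-Gamma(31/4, 10771/96)
obs 13: x=-3/4 → posterior Inverse-Gamma(33/4, 5423/48)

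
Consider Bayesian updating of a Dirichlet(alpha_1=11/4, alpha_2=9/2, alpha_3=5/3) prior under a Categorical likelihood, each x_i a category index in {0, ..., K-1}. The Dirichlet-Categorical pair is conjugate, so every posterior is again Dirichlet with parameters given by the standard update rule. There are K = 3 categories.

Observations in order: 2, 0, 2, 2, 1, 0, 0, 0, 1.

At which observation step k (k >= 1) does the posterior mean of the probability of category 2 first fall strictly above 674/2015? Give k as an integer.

k = 4

obs 1: x=2 → posterior Dirichlet(11/4, 9/2, 8/3)
obs 2: x=0 → posterior Dirichlet(15/4, 9/2, 8/3)
obs 3: x=2 → posterior Dirichlet(15/4, 9/2, 11/3)
obs 4: x=2 → posterior Dirichlet(15/4, 9/2, 14/3)
obs 5: x=1 → posterior Dirichlet(15/4, 11/2, 14/3)
obs 6: x=0 → posterior Dirichlet(19/4, 11/2, 14/3)
obs 7: x=0 → posterior Dirichlet(23/4, 11/2, 14/3)
obs 8: x=0 → posterior Dirichlet(27/4, 11/2, 14/3)
obs 9: x=1 → posterior Dirichlet(27/4, 13/2, 14/3)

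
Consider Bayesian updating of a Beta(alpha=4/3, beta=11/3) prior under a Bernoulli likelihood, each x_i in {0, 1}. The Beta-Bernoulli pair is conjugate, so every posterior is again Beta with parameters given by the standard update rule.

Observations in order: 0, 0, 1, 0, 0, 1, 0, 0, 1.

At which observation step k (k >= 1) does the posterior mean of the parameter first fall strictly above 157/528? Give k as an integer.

k = 6

obs 1: x=0 → posterior Beta(4/3, 14/3)
obs 2: x=0 → posterior Beta(4/3, 17/3)
obs 3: x=1 → posterior Beta(7/3, 17/3)
obs 4: x=0 → posterior Beta(7/3, 20/3)
obs 5: x=0 → posterior Beta(7/3, 23/3)
obs 6: x=1 → posterior Beta(10/3, 23/3)
obs 7: x=0 → posterior Beta(10/3, 26/3)
obs 8: x=0 → posterior Beta(10/3, 29/3)
obs 9: x=1 → posterior Beta(13/3, 29/3)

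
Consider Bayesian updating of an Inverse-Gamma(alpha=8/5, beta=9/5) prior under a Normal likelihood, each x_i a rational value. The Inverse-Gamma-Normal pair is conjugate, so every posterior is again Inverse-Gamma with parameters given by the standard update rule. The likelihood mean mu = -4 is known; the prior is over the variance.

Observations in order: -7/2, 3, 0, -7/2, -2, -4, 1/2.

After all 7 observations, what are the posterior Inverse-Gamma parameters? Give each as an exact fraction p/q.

obs 1: x=-7/2 → posterior Inverse-Gamma(21/10, 77/40)
obs 2: x=3 → posterior Inverse-Gamma(13/5, 1057/40)
obs 3: x=0 → posterior Inverse-Gamma(31/10, 1377/40)
obs 4: x=-7/2 → posterior Inverse-Gamma(18/5, 691/20)
obs 5: x=-2 → posterior Inverse-Gamma(41/10, 731/20)
obs 6: x=-4 → posterior Inverse-Gamma(23/5, 731/20)
obs 7: x=1/2 → posterior Inverse-Gamma(51/10, 1867/40)

alpha=51/10, beta=1867/40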